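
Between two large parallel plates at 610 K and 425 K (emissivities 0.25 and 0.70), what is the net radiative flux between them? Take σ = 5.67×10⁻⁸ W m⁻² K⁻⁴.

For two large parallel gray plates, q = σ(T₁⁴ − T₂⁴) / (1/ε₁ + 1/ε₂ − 1).
1/ε₁ + 1/ε₂ − 1 = 1/0.25 + 1/0.70 − 1 = 4.429.
T₁⁴ − T₂⁴ = 1.38×10^11 − 3.26×10^10 = 1.06×10^11 K⁴.
q = 5.67×10⁻⁸ × 1.06×10^11 / 4.429 = 1360 W/m².

q ≈ 1360 W/m²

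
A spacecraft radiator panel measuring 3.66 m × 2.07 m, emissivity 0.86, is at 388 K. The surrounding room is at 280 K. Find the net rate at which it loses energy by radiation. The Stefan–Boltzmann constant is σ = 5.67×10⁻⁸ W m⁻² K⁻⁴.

A = 3.66 × 2.07 = 7.58 m².
Q = εσA(T⁴ − T_s⁴). T⁴ − T_s⁴ = (388)⁴ − (280)⁴ = 2.27×10^10 − 6.15×10^9 = 1.65×10^10 K⁴.
Q = 0.86 × 5.67×10⁻⁸ × 7.58 × 1.65×10^10 = 6100 W.

Q ≈ 6100 W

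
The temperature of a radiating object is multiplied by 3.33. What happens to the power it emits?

P ∝ T⁴, so the power scales as (3.33)⁴ = 123.

factor ≈ 123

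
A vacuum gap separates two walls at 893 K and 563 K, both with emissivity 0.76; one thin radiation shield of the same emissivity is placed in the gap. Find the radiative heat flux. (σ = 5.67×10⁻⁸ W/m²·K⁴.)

Each of the 2 gaps contributes resistance (2/ε − 1) = 2/0.76 − 1 = 1.632; total = 3.263.
q = σ(T₁⁴ − T₂⁴) / 3.263 = 5.67×10⁻⁸ × 5.35×10^11 / 3.263 = 9300 W/m².

q ≈ 9300 W/m²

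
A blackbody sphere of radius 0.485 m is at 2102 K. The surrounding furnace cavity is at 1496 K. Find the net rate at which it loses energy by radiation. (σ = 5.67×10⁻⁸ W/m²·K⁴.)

A = 4πr² = 4π × (0.485)² = 2.96 m².
Q = σA(T⁴ − T_s⁴). T⁴ − T_s⁴ = (2102)⁴ − (1496)⁴ = 1.95×10^13 − 5.01×10^12 = 1.45×10^13 K⁴.
Q = 5.67×10⁻⁸ × 2.96 × 1.45×10^13 = 2.43×10^6 W.

Q ≈ 2.43×10^6 W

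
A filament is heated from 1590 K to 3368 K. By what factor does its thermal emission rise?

ratio ≈ 20.1

P ∝ T⁴, so the ratio is (3368/1590)⁴ = (2.118)⁴ = 20.1.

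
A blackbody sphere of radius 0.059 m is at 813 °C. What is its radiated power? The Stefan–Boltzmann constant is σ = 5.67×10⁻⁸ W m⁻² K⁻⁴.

P ≈ 3450 W

A = 4πr² = 4π × (0.059)² = 0.0437 m².
813 °C = 1086 K.
P = σAT⁴ = 5.67×10⁻⁸ × 0.0437 × (1086)⁴ = 5.67×10⁻⁸ × 0.0437 × 1.39×10^12.
P = 3450 W.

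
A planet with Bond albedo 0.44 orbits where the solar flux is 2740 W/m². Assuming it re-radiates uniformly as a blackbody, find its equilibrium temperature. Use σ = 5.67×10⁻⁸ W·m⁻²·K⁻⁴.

T ≈ 287 K

Power absorbed = (1−a)S·πR²; power emitted = 4πR²σT⁴. Equating and cancelling πR²:
T = ((1−a)S / 4σ)^(1/4) = (1530 / (4 × 5.67×10⁻⁸))^(1/4) = (6.77×10^9)^(1/4).
T = 287 K.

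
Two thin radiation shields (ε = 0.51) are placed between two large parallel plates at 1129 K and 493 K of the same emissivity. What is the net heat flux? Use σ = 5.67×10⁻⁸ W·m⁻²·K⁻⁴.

q ≈ 10100 W/m²

Each of the 3 gaps contributes resistance (2/ε − 1) = 2/0.51 − 1 = 2.922; total = 8.765.
q = σ(T₁⁴ − T₂⁴) / 8.765 = 5.67×10⁻⁸ × 1.57×10^12 / 8.765 = 10100 W/m².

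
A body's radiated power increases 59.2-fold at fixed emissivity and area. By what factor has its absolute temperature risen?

factor ≈ 2.77

P ∝ T⁴ ⇒ T ∝ P^(1/4), so T scales by (59.2)^(1/4) = 2.77.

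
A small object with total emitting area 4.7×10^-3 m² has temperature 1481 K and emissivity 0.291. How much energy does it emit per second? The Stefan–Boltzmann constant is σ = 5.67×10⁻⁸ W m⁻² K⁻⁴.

P ≈ 373 W

Stefan–Boltzmann: P = εσAT⁴ = 0.291 × 5.67×10⁻⁸ × 4.70×10^-3 × (1481)⁴ = 0.291 × 5.67×10⁻⁸ × 4.70×10^-3 × 4.81×10^12.
P = 373 W.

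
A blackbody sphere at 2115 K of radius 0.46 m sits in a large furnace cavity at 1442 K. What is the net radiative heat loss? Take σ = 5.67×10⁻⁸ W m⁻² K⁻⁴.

Q ≈ 2.36×10^6 W

A = 4πr² = 4π × (0.46)² = 2.66 m².
Q = σA(T⁴ − T_s⁴). T⁴ − T_s⁴ = (2115)⁴ − (1442)⁴ = 2.00×10^13 − 4.32×10^12 = 1.57×10^13 K⁴.
Q = 5.67×10⁻⁸ × 2.66 × 1.57×10^13 = 2.36×10^6 W.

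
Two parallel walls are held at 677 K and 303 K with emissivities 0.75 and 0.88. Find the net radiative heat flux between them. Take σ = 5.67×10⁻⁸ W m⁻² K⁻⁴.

For two large parallel gray plates, q = σ(T₁⁴ − T₂⁴) / (1/ε₁ + 1/ε₂ − 1).
1/ε₁ + 1/ε₂ − 1 = 1/0.75 + 1/0.88 − 1 = 1.470.
T₁⁴ − T₂⁴ = 2.10×10^11 − 8.43×10^9 = 2.02×10^11 K⁴.
q = 5.67×10⁻⁸ × 2.02×10^11 / 1.470 = 7780 W/m².

q ≈ 7780 W/m²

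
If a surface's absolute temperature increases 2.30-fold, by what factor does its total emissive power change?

factor ≈ 28.0

P ∝ T⁴, so the power scales as (2.30)⁴ = 28.0.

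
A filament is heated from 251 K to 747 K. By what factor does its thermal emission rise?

ratio ≈ 78.4

P ∝ T⁴, so the ratio is (747/251)⁴ = (2.976)⁴ = 78.4.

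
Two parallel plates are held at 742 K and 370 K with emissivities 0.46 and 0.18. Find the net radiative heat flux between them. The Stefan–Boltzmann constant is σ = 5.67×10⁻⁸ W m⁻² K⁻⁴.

For two large parallel gray plates, q = σ(T₁⁴ − T₂⁴) / (1/ε₁ + 1/ε₂ − 1).
1/ε₁ + 1/ε₂ − 1 = 1/0.46 + 1/0.18 − 1 = 6.729.
T₁⁴ − T₂⁴ = 3.03×10^11 − 1.87×10^10 = 2.84×10^11 K⁴.
q = 5.67×10⁻⁸ × 2.84×10^11 / 6.729 = 2400 W/m².

q ≈ 2400 W/m²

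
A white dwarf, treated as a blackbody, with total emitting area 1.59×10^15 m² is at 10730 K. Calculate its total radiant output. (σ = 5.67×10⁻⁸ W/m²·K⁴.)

P = σAT⁴ = 5.67×10⁻⁸ × 1.59×10^15 × (10730)⁴ = 5.67×10⁻⁸ × 1.59×10^15 × 1.33×10^16.
P = 1.20×10^24 W.

P ≈ 1.20×10^24 W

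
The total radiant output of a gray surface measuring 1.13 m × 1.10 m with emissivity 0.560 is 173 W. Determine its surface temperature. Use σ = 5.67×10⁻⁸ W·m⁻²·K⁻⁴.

T ≈ 257 K

A = 1.13 × 1.10 = 1.24 m².
From P = εσAT⁴, T = (P / εσA)^(1/4) = (173 / (0.560 × 5.67×10⁻⁸ × 1.24))^(1/4).
T = (4.38×10^9)^(1/4) = 257 K.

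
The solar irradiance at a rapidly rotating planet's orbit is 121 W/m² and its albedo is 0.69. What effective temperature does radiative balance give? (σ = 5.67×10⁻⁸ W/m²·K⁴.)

Power absorbed = (1−a)S·πR²; power emitted = 4πR²σT⁴. Equating and cancelling πR²:
T = ((1−a)S / 4σ)^(1/4) = (37.5 / (4 × 5.67×10⁻⁸))^(1/4) = (1.65×10^8)^(1/4).
T = 113 K.

T ≈ 113 K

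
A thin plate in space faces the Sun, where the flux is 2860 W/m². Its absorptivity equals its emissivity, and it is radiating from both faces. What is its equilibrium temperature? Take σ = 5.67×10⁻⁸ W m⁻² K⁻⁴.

Absorbed flux αS = emitted flux 2εσT⁴ per unit area; with α = ε this gives T = (S/2σ)^(1/4).
T = (2860 / (2 × 5.67×10⁻⁸))^(1/4) = (2.52×10^10)^(1/4).
T = 399 K.

T ≈ 399 K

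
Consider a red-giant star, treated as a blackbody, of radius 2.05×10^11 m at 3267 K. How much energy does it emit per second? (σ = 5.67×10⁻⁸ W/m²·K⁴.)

A = 4πr² = 4π × (2.05×10^11)² = 5.28×10^23 m².
P = σAT⁴ = 5.67×10⁻⁸ × 5.28×10^23 × (3267)⁴ = 5.67×10⁻⁸ × 5.28×10^23 × 1.14×10^14.
P = 3.41×10^30 W.

P ≈ 3.41×10^30 W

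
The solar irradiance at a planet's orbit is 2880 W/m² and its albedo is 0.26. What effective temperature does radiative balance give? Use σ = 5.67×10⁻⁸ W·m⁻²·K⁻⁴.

Power absorbed = (1−a)S·πR²; power emitted = 4πR²σT⁴. Equating and cancelling πR²:
T = ((1−a)S / 4σ)^(1/4) = (2130 / (4 × 5.67×10⁻⁸))^(1/4) = (9.40×10^9)^(1/4).
T = 311 K.

T ≈ 311 K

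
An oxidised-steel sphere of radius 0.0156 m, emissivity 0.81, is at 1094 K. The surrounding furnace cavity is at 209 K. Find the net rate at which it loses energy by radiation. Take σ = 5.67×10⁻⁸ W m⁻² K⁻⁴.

A = 4πr² = 4π × (0.0156)² = 3.06×10^-3 m².
Q = εσA(T⁴ − T_s⁴). T⁴ − T_s⁴ = (1094)⁴ − (209)⁴ = 1.43×10^12 − 1.91×10^9 = 1.43×10^12 K⁴.
Q = 0.81 × 5.67×10⁻⁸ × 3.06×10^-3 × 1.43×10^12 = 201 W.

Q ≈ 201 W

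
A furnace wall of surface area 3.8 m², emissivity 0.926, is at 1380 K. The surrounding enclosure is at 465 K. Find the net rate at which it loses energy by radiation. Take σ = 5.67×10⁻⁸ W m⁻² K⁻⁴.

Q = εσA(T⁴ − T_s⁴). T⁴ − T_s⁴ = (1380)⁴ − (465)⁴ = 3.63×10^12 − 4.68×10^10 = 3.58×10^12 K⁴.
Q = 0.926 × 5.67×10⁻⁸ × 3.80 × 3.58×10^12 = 7.14×10^5 W.

Q ≈ 7.14×10^5 W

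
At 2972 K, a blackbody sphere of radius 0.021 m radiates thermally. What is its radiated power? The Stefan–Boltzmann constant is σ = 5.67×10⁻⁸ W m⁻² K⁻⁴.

P ≈ 24500 W

A = 4πr² = 4π × (0.021)² = 5.54×10^-3 m².
P = σAT⁴ = 5.67×10⁻⁸ × 5.54×10^-3 × (2972)⁴ = 5.67×10⁻⁸ × 5.54×10^-3 × 7.80×10^13.
P = 24500 W.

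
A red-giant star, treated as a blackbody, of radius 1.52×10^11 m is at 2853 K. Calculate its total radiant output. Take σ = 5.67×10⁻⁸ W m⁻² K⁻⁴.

A = 4πr² = 4π × (1.52×10^11)² = 2.90×10^23 m².
P = σAT⁴ = 5.67×10⁻⁸ × 2.90×10^23 × (2853)⁴ = 5.67×10⁻⁸ × 2.90×10^23 × 6.63×10^13.
P = 1.09×10^30 W.

P ≈ 1.09×10^30 W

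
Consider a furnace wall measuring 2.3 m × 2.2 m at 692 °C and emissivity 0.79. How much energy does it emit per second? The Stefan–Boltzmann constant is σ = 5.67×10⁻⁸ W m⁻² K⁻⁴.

A = 2.3 × 2.2 = 5.06 m².
692 °C = 965 K.
Stefan–Boltzmann: P = εσAT⁴ = 0.79 × 5.67×10⁻⁸ × 5.06 × (965)⁴ = 0.79 × 5.67×10⁻⁸ × 5.06 × 8.67×10^11.
P = 1.97×10^5 W.

P ≈ 1.97×10^5 W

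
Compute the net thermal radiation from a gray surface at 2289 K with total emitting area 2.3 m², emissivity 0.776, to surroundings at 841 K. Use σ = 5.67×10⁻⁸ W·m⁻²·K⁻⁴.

Q ≈ 2.73×10^6 W

Q = εσA(T⁴ − T_s⁴). T⁴ − T_s⁴ = (2289)⁴ − (841)⁴ = 2.75×10^13 − 5.00×10^11 = 2.70×10^13 K⁴.
Q = 0.776 × 5.67×10⁻⁸ × 2.30 × 2.70×10^13 = 2.73×10^6 W.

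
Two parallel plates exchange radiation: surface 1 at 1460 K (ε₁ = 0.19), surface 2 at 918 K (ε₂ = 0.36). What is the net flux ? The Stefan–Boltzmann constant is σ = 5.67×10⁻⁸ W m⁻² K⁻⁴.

q ≈ 30900 W/m²

For two large parallel gray plates, q = σ(T₁⁴ − T₂⁴) / (1/ε₁ + 1/ε₂ − 1).
1/ε₁ + 1/ε₂ − 1 = 1/0.19 + 1/0.36 − 1 = 7.041.
T₁⁴ − T₂⁴ = 4.54×10^12 − 7.10×10^11 = 3.83×10^12 K⁴.
q = 5.67×10⁻⁸ × 3.83×10^12 / 7.041 = 30900 W/m².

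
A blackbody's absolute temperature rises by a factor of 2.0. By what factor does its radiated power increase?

P ∝ T⁴, so the power scales as (2.0)⁴ = 16.0.

factor ≈ 16.0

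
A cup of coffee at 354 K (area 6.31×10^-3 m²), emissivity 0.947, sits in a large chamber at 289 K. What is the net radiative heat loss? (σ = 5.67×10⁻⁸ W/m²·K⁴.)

Q = εσA(T⁴ − T_s⁴). T⁴ − T_s⁴ = (354)⁴ − (289)⁴ = 1.57×10^10 − 6.98×10^9 = 8.73×10^9 K⁴.
Q = 0.947 × 5.67×10⁻⁸ × 6.31×10^-3 × 8.73×10^9 = 2.96 W.

Q ≈ 2.96 W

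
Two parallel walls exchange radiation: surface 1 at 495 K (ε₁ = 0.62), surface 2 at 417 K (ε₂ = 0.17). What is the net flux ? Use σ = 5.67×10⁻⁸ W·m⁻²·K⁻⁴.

For two large parallel gray plates, q = σ(T₁⁴ − T₂⁴) / (1/ε₁ + 1/ε₂ − 1).
1/ε₁ + 1/ε₂ − 1 = 1/0.62 + 1/0.17 − 1 = 6.495.
T₁⁴ − T₂⁴ = 6.00×10^10 − 3.02×10^10 = 2.98×10^10 K⁴.
q = 5.67×10⁻⁸ × 2.98×10^10 / 6.495 = 260 W/m².

q ≈ 260 W/m²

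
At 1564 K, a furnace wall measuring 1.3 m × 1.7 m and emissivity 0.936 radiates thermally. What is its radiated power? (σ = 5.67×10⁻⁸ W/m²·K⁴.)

A = 1.3 × 1.7 = 2.21 m².
P = εσAT⁴ = 0.936 × 5.67×10⁻⁸ × 2.21 × (1564)⁴ = 0.936 × 5.67×10⁻⁸ × 2.21 × 5.98×10^12.
P = 7.02×10^5 W.

P ≈ 7.02×10^5 W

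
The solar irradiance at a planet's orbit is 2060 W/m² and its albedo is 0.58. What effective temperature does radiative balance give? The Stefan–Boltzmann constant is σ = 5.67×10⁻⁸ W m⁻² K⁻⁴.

T ≈ 249 K

Power absorbed = (1−a)S·πR²; power emitted = 4πR²σT⁴. Equating and cancelling πR²:
T = ((1−a)S / 4σ)^(1/4) = (865 / (4 × 5.67×10⁻⁸))^(1/4) = (3.81×10^9)^(1/4).
T = 249 K.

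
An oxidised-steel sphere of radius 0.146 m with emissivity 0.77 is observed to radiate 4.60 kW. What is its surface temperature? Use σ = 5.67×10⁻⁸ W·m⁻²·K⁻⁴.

T ≈ 792 K

A = 4πr² = 4π × (0.146)² = 0.268 m².
From P = εσAT⁴, T = (P / εσA)^(1/4) = (4600 / (0.77 × 5.67×10⁻⁸ × 0.268))^(1/4).
T = (3.93×10^11)^(1/4) = 792 K.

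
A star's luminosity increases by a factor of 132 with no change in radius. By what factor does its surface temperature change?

factor ≈ 3.39

P ∝ T⁴ ⇒ T ∝ P^(1/4), so T scales by (132)^(1/4) = 3.39.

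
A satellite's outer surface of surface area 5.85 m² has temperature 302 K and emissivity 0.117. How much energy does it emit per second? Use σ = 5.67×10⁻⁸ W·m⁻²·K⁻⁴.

P = εσAT⁴ = 0.117 × 5.67×10⁻⁸ × 5.85 × (302)⁴ = 0.117 × 5.67×10⁻⁸ × 5.85 × 8.32×10^9.
P = 323 W.

P ≈ 323 W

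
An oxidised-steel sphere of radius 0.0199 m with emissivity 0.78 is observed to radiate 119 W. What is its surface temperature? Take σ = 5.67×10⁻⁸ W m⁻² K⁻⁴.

T ≈ 858 K

A = 4πr² = 4π × (0.0199)² = 4.98×10^-3 m².
From P = εσAT⁴, T = (P / εσA)^(1/4) = (119 / (0.78 × 5.67×10⁻⁸ × 4.98×10^-3))^(1/4).
T = (5.41×10^11)^(1/4) = 858 K.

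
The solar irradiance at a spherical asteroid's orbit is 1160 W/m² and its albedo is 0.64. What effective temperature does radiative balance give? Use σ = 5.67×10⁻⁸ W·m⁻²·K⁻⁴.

T ≈ 207 K

Power absorbed = (1−a)S·πR²; power emitted = 4πR²σT⁴. Equating and cancelling πR²:
T = ((1−a)S / 4σ)^(1/4) = (418 / (4 × 5.67×10⁻⁸))^(1/4) = (1.84×10^9)^(1/4).
T = 207 K.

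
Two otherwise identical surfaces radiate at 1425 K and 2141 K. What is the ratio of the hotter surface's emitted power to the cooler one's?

P ∝ T⁴, so the ratio is (2141/1425)⁴ = (1.502)⁴ = 5.10.

ratio ≈ 5.10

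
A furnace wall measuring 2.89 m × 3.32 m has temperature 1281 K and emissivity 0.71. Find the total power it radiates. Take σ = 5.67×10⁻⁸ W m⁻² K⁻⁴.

P ≈ 1.04×10^6 W

A = 2.89 × 3.32 = 9.59 m².
Stefan–Boltzmann: P = εσAT⁴ = 0.71 × 5.67×10⁻⁸ × 9.59 × (1281)⁴ = 0.71 × 5.67×10⁻⁸ × 9.59 × 2.69×10^12.
P = 1.04×10^6 W.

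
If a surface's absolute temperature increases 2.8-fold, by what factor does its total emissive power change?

factor ≈ 61.5

P ∝ T⁴, so the power scales as (2.8)⁴ = 61.5.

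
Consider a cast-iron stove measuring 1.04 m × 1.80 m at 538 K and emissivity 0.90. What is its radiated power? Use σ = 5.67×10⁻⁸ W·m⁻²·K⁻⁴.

A = 1.04 × 1.80 = 1.87 m².
Stefan–Boltzmann: P = εσAT⁴ = 0.90 × 5.67×10⁻⁸ × 1.87 × (538)⁴ = 0.90 × 5.67×10⁻⁸ × 1.87 × 8.38×10^10.
P = 8000 W.

P ≈ 8000 W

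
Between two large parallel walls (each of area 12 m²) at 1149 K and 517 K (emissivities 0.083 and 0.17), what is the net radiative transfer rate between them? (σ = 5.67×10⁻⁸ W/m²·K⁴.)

For two large parallel gray plates, q = σ(T₁⁴ − T₂⁴) / (1/ε₁ + 1/ε₂ − 1).
1/ε₁ + 1/ε₂ − 1 = 1/0.083 + 1/0.17 − 1 = 16.93.
T₁⁴ − T₂⁴ = 1.74×10^12 − 7.14×10^10 = 1.67×10^12 K⁴.
q = 5.67×10⁻⁸ × 1.67×10^12 / 16.93 = 5600 W/m².
Q = q·A = 5600 × 12 = 67200 W.

Q ≈ 67200 W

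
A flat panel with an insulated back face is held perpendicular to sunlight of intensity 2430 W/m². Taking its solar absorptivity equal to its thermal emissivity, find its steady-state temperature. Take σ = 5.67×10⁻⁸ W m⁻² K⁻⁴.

T ≈ 455 K

Absorbed flux αS = emitted flux εσT⁴ (one radiating face); with α = ε, T = (S/σ)^(1/4).
T = (2430 / 5.67×10⁻⁸)^(1/4) = (4.29×10^10)^(1/4).
T = 455 K.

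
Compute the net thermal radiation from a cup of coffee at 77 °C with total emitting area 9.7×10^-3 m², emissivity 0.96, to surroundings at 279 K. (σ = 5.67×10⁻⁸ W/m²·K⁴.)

Convert: 77 °C = 350 K.
Q = εσA(T⁴ − T_s⁴). T⁴ − T_s⁴ = (350)⁴ − (279)⁴ = 1.50×10^10 − 6.06×10^9 = 8.95×10^9 K⁴.
Q = 0.96 × 5.67×10⁻⁸ × 9.70×10^-3 × 8.95×10^9 = 4.72 W.

Q ≈ 4.72 W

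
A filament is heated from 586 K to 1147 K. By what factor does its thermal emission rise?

ratio ≈ 14.7

P ∝ T⁴, so the ratio is (1147/586)⁴ = (1.957)⁴ = 14.7.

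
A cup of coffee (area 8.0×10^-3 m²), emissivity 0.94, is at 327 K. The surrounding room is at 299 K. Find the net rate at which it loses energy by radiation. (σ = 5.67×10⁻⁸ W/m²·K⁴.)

Q = εσA(T⁴ − T_s⁴). T⁴ − T_s⁴ = (327)⁴ − (299)⁴ = 1.14×10^10 − 7.99×10^9 = 3.44×10^9 K⁴.
Q = 0.94 × 5.67×10⁻⁸ × 8.00×10^-3 × 3.44×10^9 = 1.47 W.

Q ≈ 1.47 W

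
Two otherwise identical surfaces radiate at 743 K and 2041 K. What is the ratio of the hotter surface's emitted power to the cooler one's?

ratio ≈ 56.9

P ∝ T⁴, so the ratio is (2041/743)⁴ = (2.747)⁴ = 56.9.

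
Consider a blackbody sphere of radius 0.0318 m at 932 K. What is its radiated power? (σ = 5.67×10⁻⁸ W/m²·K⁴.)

A = 4πr² = 4π × (0.0318)² = 0.0127 m².
P = σAT⁴ = 5.67×10⁻⁸ × 0.0127 × (932)⁴ = 5.67×10⁻⁸ × 0.0127 × 7.55×10^11.
P = 544 W.

P ≈ 544 W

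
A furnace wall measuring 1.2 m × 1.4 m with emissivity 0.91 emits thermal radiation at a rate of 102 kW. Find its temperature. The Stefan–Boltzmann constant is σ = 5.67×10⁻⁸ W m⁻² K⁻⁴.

T ≈ 1040 K

A = 1.2 × 1.4 = 1.68 m².
From P = εσAT⁴, T = (P / εσA)^(1/4) = (1.02×10^5 / (0.91 × 5.67×10⁻⁸ × 1.68))^(1/4).
T = (1.18×10^12)^(1/4) = 1040 K.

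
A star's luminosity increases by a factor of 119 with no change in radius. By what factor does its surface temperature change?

factor ≈ 3.30

P ∝ T⁴ ⇒ T ∝ P^(1/4), so T scales by (119)^(1/4) = 3.30.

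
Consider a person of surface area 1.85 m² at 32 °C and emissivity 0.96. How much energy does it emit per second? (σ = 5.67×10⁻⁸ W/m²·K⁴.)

32 °C = 305 K.
Stefan–Boltzmann: P = εσAT⁴ = 0.96 × 5.67×10⁻⁸ × 1.85 × (305)⁴ = 0.96 × 5.67×10⁻⁸ × 1.85 × 8.65×10^9.
P = 871 W.

P ≈ 871 W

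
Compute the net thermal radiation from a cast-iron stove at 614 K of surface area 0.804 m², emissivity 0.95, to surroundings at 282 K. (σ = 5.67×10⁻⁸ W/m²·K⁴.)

Q ≈ 5880 W

Q = εσA(T⁴ − T_s⁴). T⁴ − T_s⁴ = (614)⁴ − (282)⁴ = 1.42×10^11 − 6.32×10^9 = 1.36×10^11 K⁴.
Q = 0.95 × 5.67×10⁻⁸ × 0.804 × 1.36×10^11 = 5880 W.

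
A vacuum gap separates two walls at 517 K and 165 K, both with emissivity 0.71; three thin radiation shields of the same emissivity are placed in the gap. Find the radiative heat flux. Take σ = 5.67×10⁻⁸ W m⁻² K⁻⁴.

q ≈ 552 W/m²

Each of the 4 gaps contributes resistance (2/ε − 1) = 2/0.71 − 1 = 1.817; total = 7.268.
q = σ(T₁⁴ − T₂⁴) / 7.268 = 5.67×10⁻⁸ × 7.07×10^10 / 7.268 = 552 W/m².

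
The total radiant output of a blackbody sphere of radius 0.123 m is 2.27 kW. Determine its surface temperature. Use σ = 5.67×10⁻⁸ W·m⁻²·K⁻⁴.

T ≈ 677 K

A = 4πr² = 4π × (0.123)² = 0.190 m².
From P = σAT⁴, T = (P / σA)^(1/4) = (2270 / (5.67×10⁻⁸ × 0.190))^(1/4).
T = (2.11×10^11)^(1/4) = 677 K.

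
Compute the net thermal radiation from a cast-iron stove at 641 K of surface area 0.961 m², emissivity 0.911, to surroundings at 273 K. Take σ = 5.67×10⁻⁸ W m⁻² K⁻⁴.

Q ≈ 8100 W

Q = εσA(T⁴ − T_s⁴). T⁴ − T_s⁴ = (641)⁴ − (273)⁴ = 1.69×10^11 − 5.55×10^9 = 1.63×10^11 K⁴.
Q = 0.911 × 5.67×10⁻⁸ × 0.961 × 1.63×10^11 = 8100 W.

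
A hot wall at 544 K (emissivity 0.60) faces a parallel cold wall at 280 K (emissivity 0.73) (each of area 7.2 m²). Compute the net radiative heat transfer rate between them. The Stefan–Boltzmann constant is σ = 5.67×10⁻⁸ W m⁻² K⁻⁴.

Q ≈ 16300 W

For two large parallel gray plates, q = σ(T₁⁴ − T₂⁴) / (1/ε₁ + 1/ε₂ − 1).
1/ε₁ + 1/ε₂ − 1 = 1/0.60 + 1/0.73 − 1 = 2.037.
T₁⁴ − T₂⁴ = 8.76×10^10 − 6.15×10^9 = 8.14×10^10 K⁴.
q = 5.67×10⁻⁸ × 8.14×10^10 / 2.037 = 2270 W/m².
Q = q·A = 2270 × 7.2 = 16300 W.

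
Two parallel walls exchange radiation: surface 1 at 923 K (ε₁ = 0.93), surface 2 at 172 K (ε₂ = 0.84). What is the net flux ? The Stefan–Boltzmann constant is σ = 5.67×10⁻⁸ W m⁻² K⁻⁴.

q ≈ 32500 W/m²

For two large parallel gray plates, q = σ(T₁⁴ − T₂⁴) / (1/ε₁ + 1/ε₂ − 1).
1/ε₁ + 1/ε₂ − 1 = 1/0.93 + 1/0.84 − 1 = 1.266.
T₁⁴ − T₂⁴ = 7.26×10^11 − 8.75×10^8 = 7.25×10^11 K⁴.
q = 5.67×10⁻⁸ × 7.25×10^11 / 1.266 = 32500 W/m².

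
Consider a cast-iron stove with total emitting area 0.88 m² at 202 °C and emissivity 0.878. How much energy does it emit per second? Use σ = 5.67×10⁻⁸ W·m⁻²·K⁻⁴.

202 °C = 475 K.
Stefan–Boltzmann: P = εσAT⁴ = 0.878 × 5.67×10⁻⁸ × 0.880 × (475)⁴ = 0.878 × 5.67×10⁻⁸ × 0.880 × 5.09×10^10.
P = 2230 W.

P ≈ 2230 W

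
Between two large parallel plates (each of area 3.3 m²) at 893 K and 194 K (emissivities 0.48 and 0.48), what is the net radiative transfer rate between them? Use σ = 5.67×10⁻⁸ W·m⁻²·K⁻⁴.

Q ≈ 37500 W

For two large parallel gray plates, q = σ(T₁⁴ − T₂⁴) / (1/ε₁ + 1/ε₂ − 1).
1/ε₁ + 1/ε₂ − 1 = 1/0.48 + 1/0.48 − 1 = 3.167.
T₁⁴ − T₂⁴ = 6.36×10^11 − 1.42×10^9 = 6.35×10^11 K⁴.
q = 5.67×10⁻⁸ × 6.35×10^11 / 3.167 = 11400 W/m².
Q = q·A = 11400 × 3.3 = 37500 W.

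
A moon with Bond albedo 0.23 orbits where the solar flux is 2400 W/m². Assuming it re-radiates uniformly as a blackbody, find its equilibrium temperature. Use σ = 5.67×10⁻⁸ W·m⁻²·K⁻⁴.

T ≈ 300 K

Power absorbed = (1−a)S·πR²; power emitted = 4πR²σT⁴. Equating and cancelling πR²:
T = ((1−a)S / 4σ)^(1/4) = (1850 / (4 × 5.67×10⁻⁸))^(1/4) = (8.15×10^9)^(1/4).
T = 300 K.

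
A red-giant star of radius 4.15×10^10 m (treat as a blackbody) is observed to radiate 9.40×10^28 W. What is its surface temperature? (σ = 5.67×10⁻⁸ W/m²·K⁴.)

T ≈ 2960 K

A = 4πr² = 4π × (4.15×10^10)² = 2.16×10^22 m².
From P = σAT⁴, T = (P / σA)^(1/4) = (9.40×10^28 / (5.67×10⁻⁸ × 2.16×10^22))^(1/4).
T = (7.66×10^13)^(1/4) = 2960 K.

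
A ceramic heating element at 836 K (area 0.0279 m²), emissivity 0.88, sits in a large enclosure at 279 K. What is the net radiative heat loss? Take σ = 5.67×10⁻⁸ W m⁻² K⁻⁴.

Q ≈ 672 W

Q = εσA(T⁴ − T_s⁴). T⁴ − T_s⁴ = (836)⁴ − (279)⁴ = 4.88×10^11 − 6.06×10^9 = 4.82×10^11 K⁴.
Q = 0.88 × 5.67×10⁻⁸ × 0.0279 × 4.82×10^11 = 672 W.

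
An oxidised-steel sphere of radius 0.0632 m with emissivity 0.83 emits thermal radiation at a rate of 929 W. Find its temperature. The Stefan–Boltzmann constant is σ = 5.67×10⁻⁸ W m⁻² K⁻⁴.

T ≈ 792 K

A = 4πr² = 4π × (0.0632)² = 0.0502 m².
From P = εσAT⁴, T = (P / εσA)^(1/4) = (929 / (0.83 × 5.67×10⁻⁸ × 0.0502))^(1/4).
T = (3.93×10^11)^(1/4) = 792 K.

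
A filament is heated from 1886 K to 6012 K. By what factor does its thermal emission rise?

ratio ≈ 103

P ∝ T⁴, so the ratio is (6012/1886)⁴ = (3.188)⁴ = 103.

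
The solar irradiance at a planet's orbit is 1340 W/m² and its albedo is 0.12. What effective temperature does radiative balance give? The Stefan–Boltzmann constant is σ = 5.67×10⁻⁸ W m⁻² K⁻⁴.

Power absorbed = (1−a)S·πR²; power emitted = 4πR²σT⁴. Equating and cancelling πR²:
T = ((1−a)S / 4σ)^(1/4) = (1180 / (4 × 5.67×10⁻⁸))^(1/4) = (5.20×10^9)^(1/4).
T = 269 K.

T ≈ 269 K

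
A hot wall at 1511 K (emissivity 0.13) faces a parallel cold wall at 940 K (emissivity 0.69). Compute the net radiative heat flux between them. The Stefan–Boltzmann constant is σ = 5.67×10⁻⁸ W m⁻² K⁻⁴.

q ≈ 30900 W/m²

For two large parallel gray plates, q = σ(T₁⁴ − T₂⁴) / (1/ε₁ + 1/ε₂ − 1).
1/ε₁ + 1/ε₂ − 1 = 1/0.13 + 1/0.69 − 1 = 8.142.
T₁⁴ − T₂⁴ = 5.21×10^12 − 7.81×10^11 = 4.43×10^12 K⁴.
q = 5.67×10⁻⁸ × 4.43×10^12 / 8.142 = 30900 W/m².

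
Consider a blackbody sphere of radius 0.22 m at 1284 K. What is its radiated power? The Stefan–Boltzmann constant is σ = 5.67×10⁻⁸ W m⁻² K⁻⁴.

A = 4πr² = 4π × (0.22)² = 0.608 m².
P = σAT⁴ = 5.67×10⁻⁸ × 0.608 × (1284)⁴ = 5.67×10⁻⁸ × 0.608 × 2.72×10^12.
P = 93700 W.

P ≈ 93700 W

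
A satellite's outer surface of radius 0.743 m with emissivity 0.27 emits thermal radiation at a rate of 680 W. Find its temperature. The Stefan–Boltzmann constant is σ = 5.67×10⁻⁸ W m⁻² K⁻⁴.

A = 4πr² = 4π × (0.743)² = 6.94 m².
From P = εσAT⁴, T = (P / εσA)^(1/4) = (680 / (0.27 × 5.67×10⁻⁸ × 6.94))^(1/4).
T = (6.40×10^9)^(1/4) = 283 K.

T ≈ 283 K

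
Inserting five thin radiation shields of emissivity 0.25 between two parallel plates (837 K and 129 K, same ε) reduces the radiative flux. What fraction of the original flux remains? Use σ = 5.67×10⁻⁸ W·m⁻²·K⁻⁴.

ratio ≈ 0.167

With N identical shields there are N+1 = 6 gaps in series, each with the same radiative resistance, so the flux falls to 1/(N+1) of its unshielded value.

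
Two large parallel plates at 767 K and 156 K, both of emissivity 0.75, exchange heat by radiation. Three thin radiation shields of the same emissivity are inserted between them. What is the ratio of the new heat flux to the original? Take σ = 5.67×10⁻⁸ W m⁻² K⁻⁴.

ratio ≈ 0.250

With N identical shields there are N+1 = 4 gaps in series, each with the same radiative resistance, so the flux falls to 1/(N+1) of its unshielded value.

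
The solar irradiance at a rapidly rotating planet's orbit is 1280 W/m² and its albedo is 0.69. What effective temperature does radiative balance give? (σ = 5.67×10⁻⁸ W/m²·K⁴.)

Power absorbed = (1−a)S·πR²; power emitted = 4πR²σT⁴. Equating and cancelling πR²:
T = ((1−a)S / 4σ)^(1/4) = (397 / (4 × 5.67×10⁻⁸))^(1/4) = (1.75×10^9)^(1/4).
T = 205 K.

T ≈ 205 K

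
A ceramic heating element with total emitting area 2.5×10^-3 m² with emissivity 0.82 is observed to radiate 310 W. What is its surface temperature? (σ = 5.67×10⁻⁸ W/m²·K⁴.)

From P = εσAT⁴, T = (P / εσA)^(1/4) = (310 / (0.82 × 5.67×10⁻⁸ × 2.50×10^-3))^(1/4).
T = (2.67×10^12)^(1/4) = 1280 K.

T ≈ 1280 K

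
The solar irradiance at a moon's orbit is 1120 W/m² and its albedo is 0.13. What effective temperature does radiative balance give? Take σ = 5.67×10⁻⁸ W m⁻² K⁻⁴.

T ≈ 256 K

Power absorbed = (1−a)S·πR²; power emitted = 4πR²σT⁴. Equating and cancelling πR²:
T = ((1−a)S / 4σ)^(1/4) = (974 / (4 × 5.67×10⁻⁸))^(1/4) = (4.30×10^9)^(1/4).
T = 256 K.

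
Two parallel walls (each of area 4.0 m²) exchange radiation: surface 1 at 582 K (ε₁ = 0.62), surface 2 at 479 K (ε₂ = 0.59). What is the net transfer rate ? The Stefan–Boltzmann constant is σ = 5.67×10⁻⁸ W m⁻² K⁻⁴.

For two large parallel gray plates, q = σ(T₁⁴ − T₂⁴) / (1/ε₁ + 1/ε₂ − 1).
1/ε₁ + 1/ε₂ − 1 = 1/0.62 + 1/0.59 − 1 = 2.308.
T₁⁴ − T₂⁴ = 1.15×10^11 − 5.26×10^10 = 6.21×10^10 K⁴.
q = 5.67×10⁻⁸ × 6.21×10^10 / 2.308 = 1530 W/m².
Q = q·A = 1530 × 4.0 = 6100 W.

Q ≈ 6100 W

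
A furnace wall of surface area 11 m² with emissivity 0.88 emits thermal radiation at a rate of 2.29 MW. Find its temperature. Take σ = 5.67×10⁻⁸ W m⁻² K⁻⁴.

T ≈ 1430 K

From P = εσAT⁴, T = (P / εσA)^(1/4) = (2.29×10^6 / (0.88 × 5.67×10⁻⁸ × 11.0))^(1/4).
T = (4.17×10^12)^(1/4) = 1430 K.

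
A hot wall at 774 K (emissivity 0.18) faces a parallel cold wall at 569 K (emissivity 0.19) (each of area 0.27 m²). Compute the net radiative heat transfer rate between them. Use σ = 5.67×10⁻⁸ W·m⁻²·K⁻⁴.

For two large parallel gray plates, q = σ(T₁⁴ − T₂⁴) / (1/ε₁ + 1/ε₂ − 1).
1/ε₁ + 1/ε₂ − 1 = 1/0.18 + 1/0.19 − 1 = 9.819.
T₁⁴ − T₂⁴ = 3.59×10^11 − 1.05×10^11 = 2.54×10^11 K⁴.
q = 5.67×10⁻⁸ × 2.54×10^11 / 9.819 = 1470 W/m².
Q = q·A = 1470 × 0.27 = 396 W.

Q ≈ 396 W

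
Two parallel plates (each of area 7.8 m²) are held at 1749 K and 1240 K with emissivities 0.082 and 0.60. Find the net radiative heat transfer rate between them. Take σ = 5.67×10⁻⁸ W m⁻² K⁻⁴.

Q ≈ 2.40×10^5 W

For two large parallel gray plates, q = σ(T₁⁴ − T₂⁴) / (1/ε₁ + 1/ε₂ − 1).
1/ε₁ + 1/ε₂ − 1 = 1/0.082 + 1/0.60 − 1 = 12.86.
T₁⁴ − T₂⁴ = 9.36×10^12 − 2.36×10^12 = 6.99×10^12 K⁴.
q = 5.67×10⁻⁸ × 6.99×10^12 / 12.86 = 30800 W/m².
Q = q·A = 30800 × 7.8 = 2.40×10^5 W.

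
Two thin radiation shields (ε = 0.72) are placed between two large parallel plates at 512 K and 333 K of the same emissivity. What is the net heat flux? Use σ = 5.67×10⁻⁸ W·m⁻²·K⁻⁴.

q ≈ 600 W/m²

Each of the 3 gaps contributes resistance (2/ε − 1) = 2/0.72 − 1 = 1.778; total = 5.333.
q = σ(T₁⁴ − T₂⁴) / 5.333 = 5.67×10⁻⁸ × 5.64×10^10 / 5.333 = 600 W/m².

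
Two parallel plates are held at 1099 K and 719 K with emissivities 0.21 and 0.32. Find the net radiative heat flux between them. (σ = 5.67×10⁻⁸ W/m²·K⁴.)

For two large parallel gray plates, q = σ(T₁⁴ − T₂⁴) / (1/ε₁ + 1/ε₂ − 1).
1/ε₁ + 1/ε₂ − 1 = 1/0.21 + 1/0.32 − 1 = 6.887.
T₁⁴ − T₂⁴ = 1.46×10^12 − 2.67×10^11 = 1.19×10^12 K⁴.
q = 5.67×10⁻⁸ × 1.19×10^12 / 6.887 = 9810 W/m².

q ≈ 9810 W/m²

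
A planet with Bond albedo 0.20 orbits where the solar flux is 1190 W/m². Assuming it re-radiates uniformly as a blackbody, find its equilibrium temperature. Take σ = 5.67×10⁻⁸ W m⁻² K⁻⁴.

T ≈ 255 K

Power absorbed = (1−a)S·πR²; power emitted = 4πR²σT⁴. Equating and cancelling πR²:
T = ((1−a)S / 4σ)^(1/4) = (952 / (4 × 5.67×10⁻⁸))^(1/4) = (4.20×10^9)^(1/4).
T = 255 K.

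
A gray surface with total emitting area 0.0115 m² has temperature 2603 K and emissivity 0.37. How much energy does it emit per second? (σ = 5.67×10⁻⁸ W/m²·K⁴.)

P = εσAT⁴ = 0.37 × 5.67×10⁻⁸ × 0.0115 × (2603)⁴ = 0.37 × 5.67×10⁻⁸ × 0.0115 × 4.59×10^13.
P = 11100 W.

P ≈ 11100 W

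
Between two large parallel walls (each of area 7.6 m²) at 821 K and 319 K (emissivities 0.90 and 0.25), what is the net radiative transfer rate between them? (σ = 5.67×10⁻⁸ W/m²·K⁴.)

Q ≈ 46500 W

For two large parallel gray plates, q = σ(T₁⁴ − T₂⁴) / (1/ε₁ + 1/ε₂ − 1).
1/ε₁ + 1/ε₂ − 1 = 1/0.90 + 1/0.25 − 1 = 4.111.
T₁⁴ − T₂⁴ = 4.54×10^11 − 1.04×10^10 = 4.44×10^11 K⁴.
q = 5.67×10⁻⁸ × 4.44×10^11 / 4.111 = 6120 W/m².
Q = q·A = 6120 × 7.6 = 46500 W.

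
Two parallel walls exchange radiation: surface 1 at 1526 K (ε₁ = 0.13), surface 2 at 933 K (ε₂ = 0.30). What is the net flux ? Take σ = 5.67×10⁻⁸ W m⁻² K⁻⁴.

For two large parallel gray plates, q = σ(T₁⁴ − T₂⁴) / (1/ε₁ + 1/ε₂ − 1).
1/ε₁ + 1/ε₂ − 1 = 1/0.13 + 1/0.30 − 1 = 10.03.
T₁⁴ − T₂⁴ = 5.42×10^12 − 7.58×10^11 = 4.66×10^12 K⁴.
q = 5.67×10⁻⁸ × 4.66×10^12 / 10.03 = 26400 W/m².

q ≈ 26400 W/m²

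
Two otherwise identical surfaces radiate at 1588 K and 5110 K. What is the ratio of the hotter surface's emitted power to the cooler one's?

P ∝ T⁴, so the ratio is (5110/1588)⁴ = (3.218)⁴ = 107.

ratio ≈ 107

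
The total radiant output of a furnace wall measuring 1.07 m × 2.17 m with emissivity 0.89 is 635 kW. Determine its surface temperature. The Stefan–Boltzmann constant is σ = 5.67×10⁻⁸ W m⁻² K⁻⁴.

T ≈ 1530 K

A = 1.07 × 2.17 = 2.32 m².
From P = εσAT⁴, T = (P / εσA)^(1/4) = (6.35×10^5 / (0.89 × 5.67×10⁻⁸ × 2.32))^(1/4).
T = (5.42×10^12)^(1/4) = 1530 K.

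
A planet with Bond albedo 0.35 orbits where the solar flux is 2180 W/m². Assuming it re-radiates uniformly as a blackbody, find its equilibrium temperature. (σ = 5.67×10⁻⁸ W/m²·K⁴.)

Power absorbed = (1−a)S·πR²; power emitted = 4πR²σT⁴. Equating and cancelling πR²:
T = ((1−a)S / 4σ)^(1/4) = (1420 / (4 × 5.67×10⁻⁸))^(1/4) = (6.25×10^9)^(1/4).
T = 281 K.

T ≈ 281 K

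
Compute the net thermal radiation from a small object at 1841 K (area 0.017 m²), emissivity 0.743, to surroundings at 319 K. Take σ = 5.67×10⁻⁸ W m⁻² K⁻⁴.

Q ≈ 8220 W

Q = εσA(T⁴ − T_s⁴). T⁴ − T_s⁴ = (1841)⁴ − (319)⁴ = 1.15×10^13 − 1.04×10^10 = 1.15×10^13 K⁴.
Q = 0.743 × 5.67×10⁻⁸ × 0.0170 × 1.15×10^13 = 8220 W.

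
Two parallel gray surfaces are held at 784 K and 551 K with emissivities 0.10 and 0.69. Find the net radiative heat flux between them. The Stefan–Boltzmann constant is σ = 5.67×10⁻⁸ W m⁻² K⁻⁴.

For two large parallel gray plates, q = σ(T₁⁴ − T₂⁴) / (1/ε₁ + 1/ε₂ − 1).
1/ε₁ + 1/ε₂ − 1 = 1/0.10 + 1/0.69 − 1 = 10.45.
T₁⁴ − T₂⁴ = 3.78×10^11 − 9.22×10^10 = 2.86×10^11 K⁴.
q = 5.67×10⁻⁸ × 2.86×10^11 / 10.45 = 1550 W/m².

q ≈ 1550 W/m²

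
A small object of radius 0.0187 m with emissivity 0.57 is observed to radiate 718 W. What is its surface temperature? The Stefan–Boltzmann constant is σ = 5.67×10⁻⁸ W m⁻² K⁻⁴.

A = 4πr² = 4π × (0.0187)² = 4.39×10^-3 m².
From P = εσAT⁴, T = (P / εσA)^(1/4) = (718 / (0.57 × 5.67×10⁻⁸ × 4.39×10^-3))^(1/4).
T = (5.06×10^12)^(1/4) = 1500 K.

T ≈ 1500 K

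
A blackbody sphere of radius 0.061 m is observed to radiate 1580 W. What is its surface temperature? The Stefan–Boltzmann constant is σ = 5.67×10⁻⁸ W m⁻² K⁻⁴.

A = 4πr² = 4π × (0.061)² = 0.0468 m².
From P = σAT⁴, T = (P / σA)^(1/4) = (1580 / (5.67×10⁻⁸ × 0.0468))^(1/4).
T = (5.96×10^11)^(1/4) = 879 K.

T ≈ 879 K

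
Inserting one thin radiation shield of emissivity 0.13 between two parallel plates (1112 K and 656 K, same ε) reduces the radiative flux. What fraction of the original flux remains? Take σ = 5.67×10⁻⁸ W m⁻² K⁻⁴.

ratio ≈ 0.500

With N identical shields there are N+1 = 2 gaps in series, each with the same radiative resistance, so the flux falls to 1/(N+1) of its unshielded value.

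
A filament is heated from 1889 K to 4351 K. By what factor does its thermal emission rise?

ratio ≈ 28.1

P ∝ T⁴, so the ratio is (4351/1889)⁴ = (2.303)⁴ = 28.1.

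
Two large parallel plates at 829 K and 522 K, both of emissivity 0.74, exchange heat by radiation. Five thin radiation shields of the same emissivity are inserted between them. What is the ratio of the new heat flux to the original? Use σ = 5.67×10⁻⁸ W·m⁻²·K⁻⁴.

With N identical shields there are N+1 = 6 gaps in series, each with the same radiative resistance, so the flux falls to 1/(N+1) of its unshielded value.

ratio ≈ 0.167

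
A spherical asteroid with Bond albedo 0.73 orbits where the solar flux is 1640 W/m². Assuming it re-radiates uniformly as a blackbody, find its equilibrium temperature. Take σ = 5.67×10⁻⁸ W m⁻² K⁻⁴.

Power absorbed = (1−a)S·πR²; power emitted = 4πR²σT⁴. Equating and cancelling πR²:
T = ((1−a)S / 4σ)^(1/4) = (443 / (4 × 5.67×10⁻⁸))^(1/4) = (1.95×10^9)^(1/4).
T = 210 K.

T ≈ 210 K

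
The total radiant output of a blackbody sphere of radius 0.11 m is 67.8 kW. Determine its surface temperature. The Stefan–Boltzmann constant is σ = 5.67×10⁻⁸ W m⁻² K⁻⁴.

T ≈ 1670 K

A = 4πr² = 4π × (0.11)² = 0.152 m².
From P = σAT⁴, T = (P / σA)^(1/4) = (67800 / (5.67×10⁻⁸ × 0.152))^(1/4).
T = (7.86×10^12)^(1/4) = 1670 K.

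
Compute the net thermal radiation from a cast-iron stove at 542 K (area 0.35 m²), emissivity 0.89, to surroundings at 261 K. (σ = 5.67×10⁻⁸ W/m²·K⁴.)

Q ≈ 1440 W

Q = εσA(T⁴ − T_s⁴). T⁴ − T_s⁴ = (542)⁴ − (261)⁴ = 8.63×10^10 − 4.64×10^9 = 8.17×10^10 K⁴.
Q = 0.89 × 5.67×10⁻⁸ × 0.350 × 8.17×10^10 = 1440 W.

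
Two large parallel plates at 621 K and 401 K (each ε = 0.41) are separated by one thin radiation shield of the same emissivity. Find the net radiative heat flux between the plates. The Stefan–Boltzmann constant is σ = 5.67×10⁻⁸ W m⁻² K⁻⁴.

Each of the 2 gaps contributes resistance (2/ε − 1) = 2/0.41 − 1 = 3.878; total = 7.756.
q = σ(T₁⁴ − T₂⁴) / 7.756 = 5.67×10⁻⁸ × 1.23×10^11 / 7.756 = 898 W/m².

q ≈ 898 W/m²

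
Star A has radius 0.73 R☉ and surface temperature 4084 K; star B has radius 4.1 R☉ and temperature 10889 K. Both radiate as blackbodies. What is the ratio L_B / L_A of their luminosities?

L_B/L_A ≈ 1590

L = 4πR²σT⁴ ∝ R²T⁴, so L_B/L_A = (4.1/0.73)² × (10889/4084)⁴ = 31.5 × 50.5 = 1590.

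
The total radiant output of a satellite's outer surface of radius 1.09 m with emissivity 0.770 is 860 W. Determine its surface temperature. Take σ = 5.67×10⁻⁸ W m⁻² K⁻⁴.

A = 4πr² = 4π × (1.09)² = 14.9 m².
From P = εσAT⁴, T = (P / εσA)^(1/4) = (860 / (0.770 × 5.67×10⁻⁸ × 14.9))^(1/4).
T = (1.32×10^9)^(1/4) = 191 K.

T ≈ 191 K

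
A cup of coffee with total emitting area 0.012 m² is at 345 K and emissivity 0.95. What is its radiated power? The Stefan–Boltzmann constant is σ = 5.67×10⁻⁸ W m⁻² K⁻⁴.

P ≈ 9.16 W

Stefan–Boltzmann: P = εσAT⁴ = 0.95 × 5.67×10⁻⁸ × 0.0120 × (345)⁴ = 0.95 × 5.67×10⁻⁸ × 0.0120 × 1.42×10^10.
P = 9.16 W.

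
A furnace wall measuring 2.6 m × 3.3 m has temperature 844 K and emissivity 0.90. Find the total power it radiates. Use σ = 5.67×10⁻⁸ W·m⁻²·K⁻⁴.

A = 2.6 × 3.3 = 8.58 m².
P = εσAT⁴ = 0.90 × 5.67×10⁻⁸ × 8.58 × (844)⁴ = 0.90 × 5.67×10⁻⁸ × 8.58 × 5.07×10^11.
P = 2.22×10^5 W.

P ≈ 2.22×10^5 W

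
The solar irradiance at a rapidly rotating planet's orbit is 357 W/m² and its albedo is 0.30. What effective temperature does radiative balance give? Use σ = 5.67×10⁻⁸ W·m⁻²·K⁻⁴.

T ≈ 182 K

Power absorbed = (1−a)S·πR²; power emitted = 4πR²σT⁴. Equating and cancelling πR²:
T = ((1−a)S / 4σ)^(1/4) = (250 / (4 × 5.67×10⁻⁸))^(1/4) = (1.10×10^9)^(1/4).
T = 182 K.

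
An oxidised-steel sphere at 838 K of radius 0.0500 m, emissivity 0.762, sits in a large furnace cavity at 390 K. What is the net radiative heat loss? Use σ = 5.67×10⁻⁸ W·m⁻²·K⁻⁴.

Q ≈ 638 W

A = 4πr² = 4π × (0.0500)² = 0.0314 m².
Q = εσA(T⁴ − T_s⁴). T⁴ − T_s⁴ = (838)⁴ − (390)⁴ = 4.93×10^11 − 2.31×10^10 = 4.70×10^11 K⁴.
Q = 0.762 × 5.67×10⁻⁸ × 0.0314 × 4.70×10^11 = 638 W.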